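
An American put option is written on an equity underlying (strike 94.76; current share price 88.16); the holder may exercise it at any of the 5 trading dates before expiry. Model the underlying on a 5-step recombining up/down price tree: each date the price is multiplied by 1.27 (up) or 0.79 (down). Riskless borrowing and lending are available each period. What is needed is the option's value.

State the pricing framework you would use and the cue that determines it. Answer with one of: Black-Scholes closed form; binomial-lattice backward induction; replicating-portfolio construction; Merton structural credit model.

framework: binomial-lattice backward induction

Key observation: the exercise right at every one of the 5 steps is what matters: each node needs max(94.76 − S, continuation), which only the stepwise tree valuation starting from spot 88.16 delivers.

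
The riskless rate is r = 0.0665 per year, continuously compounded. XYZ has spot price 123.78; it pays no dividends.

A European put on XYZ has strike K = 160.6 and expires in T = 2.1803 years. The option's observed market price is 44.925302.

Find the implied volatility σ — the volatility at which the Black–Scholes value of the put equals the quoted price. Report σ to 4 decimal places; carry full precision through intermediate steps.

At σ = 0.4872 the Black–Scholes value reproduces the quote:
σ√T = 0.4872·√2.1803 = 0.719392
d₁ = (ln(S/K) + (r+σ²/2)T) / (σ√T) = (ln(123.78/160.6) + (0.0665+0.4872²/2)·2.1803) / 0.719392 = (-0.260411 + 0.403752) / 0.719392 = 0.199253
d₂ = d₁ − σ√T = 0.199253 − 0.719392 = -0.520138
e^{−rT} = 0.865031
N(−d₁) = 0.421032,  N(−d₂) = 0.698516
V = K·e^{−rT}·N(−d₂) − S·N(−d₁) = 97.040683 − 52.115381 = 44.925302 (equal to the quote); since ∂V/∂σ > 0 for all σ, the implied volatility is unique

sigma = 0.4872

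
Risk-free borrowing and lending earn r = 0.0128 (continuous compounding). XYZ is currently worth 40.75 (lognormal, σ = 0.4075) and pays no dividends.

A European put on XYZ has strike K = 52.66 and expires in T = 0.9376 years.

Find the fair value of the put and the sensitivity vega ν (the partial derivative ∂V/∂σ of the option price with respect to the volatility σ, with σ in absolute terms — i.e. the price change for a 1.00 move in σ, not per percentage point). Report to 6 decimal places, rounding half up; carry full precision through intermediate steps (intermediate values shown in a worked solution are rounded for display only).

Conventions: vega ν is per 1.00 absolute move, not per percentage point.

σ√T = 0.4075·√0.9376 = 0.394581
d₁ = (ln(S/K) + (r+σ²/2)T) / (σ√T) = (ln(40.75/52.66) + (0.0128+0.4075²/2)·0.9376) / 0.394581 = (-0.256400 + 0.089848) / 0.394581 = -0.422098
d₂ = d₁ − σ√T = -0.422098 − 0.394581 = -0.816679
e^{−rT} = 0.988070
N(−d₁) = 0.663523,  N(−d₂) = 0.792944
Put price V = K·e^{−rT}·N(−d₂) − S·N(−d₁) = 41.258299 − 27.038570 = 14.219729
φ(d₁) = (1/√(2π))·e^{−d₁²/2} = 0.364940
ν = S·φ(d₁)·√T = 14.399854

price = 14.219729
ν = 14.399854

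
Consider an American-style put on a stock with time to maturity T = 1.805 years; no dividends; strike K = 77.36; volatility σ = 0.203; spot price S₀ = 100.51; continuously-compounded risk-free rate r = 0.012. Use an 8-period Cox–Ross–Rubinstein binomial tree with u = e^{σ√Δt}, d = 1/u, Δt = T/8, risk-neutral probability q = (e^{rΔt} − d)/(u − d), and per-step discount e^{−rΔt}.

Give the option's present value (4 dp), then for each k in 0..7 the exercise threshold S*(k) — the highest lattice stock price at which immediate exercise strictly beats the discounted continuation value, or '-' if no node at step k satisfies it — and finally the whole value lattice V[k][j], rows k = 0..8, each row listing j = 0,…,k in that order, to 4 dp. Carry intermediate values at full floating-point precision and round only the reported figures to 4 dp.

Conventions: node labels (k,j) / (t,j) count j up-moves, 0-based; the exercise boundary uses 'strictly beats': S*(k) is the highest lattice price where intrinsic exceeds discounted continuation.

Δt=0.22562  u=1.10123  d=0.90808  q=0.48995  discount=0.99730
step 8 (expiry): payoffs max(K−S,0) = 30.8877 21.0030 9.0158 0.0000 0.0000 0.0000 0.0000 0.0000 0.0000
step 7: (k=7,j=0): S=51.1766, K−S=26.1834, hold=25.9742 ⇒ V=26.1834 exercise | (k=7,j=1): S=62.0619, K−S=15.2981, hold=15.0889 ⇒ V=15.2981 exercise | (k=7,j=2): S=75.2625, K−S=2.0975, hold=4.5861 ⇒ V=4.5861 continue | (k=7,j=3): S=91.2709, K−S=0.0000, hold=0.0000 ⇒ V=0.0000 continue | (k=7,j=4): S=110.6843, K−S=0.0000, hold=0.0000 ⇒ V=0.0000 continue | (k=7,j=5): S=134.2270, K−S=0.0000, hold=0.0000 ⇒ V=0.0000 continue | (k=7,j=6): S=162.7772, K−S=0.0000, hold=0.0000 ⇒ V=0.0000 continue | (k=7,j=7): S=197.4000, K−S=0.0000, hold=0.0000 ⇒ V=0.0000 continue  boundary S*=62.0619
step 6: (k=6,j=0): S=56.3570, K−S=21.0030, hold=20.7938 ⇒ V=21.0030 exercise | (k=6,j=1): S=68.3442, K−S=9.0158, hold=10.0226 ⇒ V=10.0226 continue | (k=6,j=2): S=82.8811, K−S=0.0000, hold=2.3328 ⇒ V=2.3328 continue | (k=6,j=3): S=100.5100, K−S=0.0000, hold=0.0000 ⇒ V=0.0000 continue | (k=6,j=4): S=121.8886, K−S=0.0000, hold=0.0000 ⇒ V=0.0000 continue | (k=6,j=5): S=147.8144, K−S=0.0000, hold=0.0000 ⇒ V=0.0000 continue | (k=6,j=6): S=179.2546, K−S=0.0000, hold=0.0000 ⇒ V=0.0000 continue  boundary S*=56.3570
step 5: (k=5,j=0): S=62.0619, K−S=15.2981, hold=15.5809 ⇒ V=15.5809 continue | (k=5,j=1): S=75.2625, K−S=2.0975, hold=6.2381 ⇒ V=6.2381 continue | (k=5,j=2): S=91.2709, K−S=0.0000, hold=1.1866 ⇒ V=1.1866 continue | (k=5,j=3): S=110.6843, K−S=0.0000, hold=0.0000 ⇒ V=0.0000 continue | (k=5,j=4): S=134.2270, K−S=0.0000, hold=0.0000 ⇒ V=0.0000 continue | (k=5,j=5): S=162.7772, K−S=0.0000, hold=0.0000 ⇒ V=0.0000 continue  boundary S*=-
step 4: (k=4,j=0): S=68.3442, K−S=9.0158, hold=10.9736 ⇒ V=10.9736 continue | (k=4,j=1): S=82.8811, K−S=0.0000, hold=3.7529 ⇒ V=3.7529 continue | (k=4,j=2): S=100.5100, K−S=0.0000, hold=0.6036 ⇒ V=0.6036 continue | (k=4,j=3): S=121.8886, K−S=0.0000, hold=0.0000 ⇒ V=0.0000 continue | (k=4,j=4): S=147.8144, K−S=0.0000, hold=0.0000 ⇒ V=0.0000 continue  boundary S*=-
step 3: (k=3,j=0): S=75.2625, K−S=2.0975, hold=7.4158 ⇒ V=7.4158 continue | (k=3,j=1): S=91.2709, K−S=0.0000, hold=2.2040 ⇒ V=2.2040 continue | (k=3,j=2): S=110.6843, K−S=0.0000, hold=0.3070 ⇒ V=0.3070 continue | (k=3,j=3): S=134.2270, K−S=0.0000, hold=0.0000 ⇒ V=0.0000 continue  boundary S*=-
step 2: (k=2,j=0): S=82.8811, K−S=0.0000, hold=4.8491 ⇒ V=4.8491 continue | (k=2,j=1): S=100.5100, K−S=0.0000, hold=1.2711 ⇒ V=1.2711 continue | (k=2,j=2): S=121.8886, K−S=0.0000, hold=0.1562 ⇒ V=0.1562 continue  boundary S*=-
step 1: (k=1,j=0): S=91.2709, K−S=0.0000, hold=3.0877 ⇒ V=3.0877 continue | (k=1,j=1): S=110.6843, K−S=0.0000, hold=0.7229 ⇒ V=0.7229 continue  boundary S*=-
step 0: (k=0,j=0): S=100.5100, K−S=0.0000, hold=1.9238 ⇒ V=1.9238 continue  boundary S*=-

price = 1.9238
boundary = - - - - - - 56.3570 62.0619
tree:
1.9238
3.0877 0.7229
4.8491 1.2711 0.1562
7.4158 2.2040 0.3070 0.0000
10.9736 3.7529 0.6036 0.0000 0.0000
15.5809 6.2381 1.1866 0.0000 0.0000 0.0000
21.0030 10.0226 2.3328 0.0000 0.0000 0.0000 0.0000
26.1834 15.2981 4.5861 0.0000 0.0000 0.0000 0.0000 0.0000
30.8877 21.0030 9.0158 0.0000 0.0000 0.0000 0.0000 0.0000 0.0000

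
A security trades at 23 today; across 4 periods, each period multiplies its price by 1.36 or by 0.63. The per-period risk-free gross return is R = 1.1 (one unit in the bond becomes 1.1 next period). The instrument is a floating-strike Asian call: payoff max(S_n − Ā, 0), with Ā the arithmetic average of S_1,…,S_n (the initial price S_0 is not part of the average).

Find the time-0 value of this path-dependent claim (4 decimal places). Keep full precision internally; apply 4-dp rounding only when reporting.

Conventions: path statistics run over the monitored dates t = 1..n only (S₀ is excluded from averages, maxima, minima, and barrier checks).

price = 4.6686

Set p* = 0.6438 (from d < R < u); the path-dependent value is the discounted p*-expectation over all price paths.
Enumerate all 2^4 = 16 price paths (U = up ×1.36, D = down ×0.63); each path with k up-moves has probability p*^k·(1−p*)^(4−k).
DDDD: Ā=8.2482, payoff=0.0000, prob=0.016092
UDDD: Ā=17.8057, payoff=0.0000, prob=0.029089
DUDD: Ā=13.6082, payoff=0.0000, prob=0.029089
UUDD: Ā=29.3765, payoff=0.0000, prob=0.052584
DDUD: Ā=10.9638, payoff=0.0000, prob=0.029089
UDUD: Ā=23.6679, payoff=0.0000, prob=0.052584
DUUD: Ā=19.4704, payoff=0.0000, prob=0.052584
UUUD: Ā=42.0313, payoff=0.0000, prob=0.095055
DDDU: Ā=9.2978, payoff=0.0000, prob=0.029089
UDDU: Ā=20.0715, payoff=0.0000, prob=0.052584
DUDU: Ā=15.8740, payoff=1.0105, prob=0.052584
UUDU: Ā=34.2676, payoff=2.1813, prob=0.095055
DDUU: Ā=13.2295, payoff=3.6549, prob=0.052584
UDUU: Ā=28.5590, payoff=7.8899, prob=0.095055
DUUU: Ā=24.3615, payoff=12.0874, prob=0.095055
UUUU: Ā=52.5899, payoff=26.0935, prob=0.171830
Price = Σ prob·payoff / R^4 = 6.835284 / 1.464100 = 4.6686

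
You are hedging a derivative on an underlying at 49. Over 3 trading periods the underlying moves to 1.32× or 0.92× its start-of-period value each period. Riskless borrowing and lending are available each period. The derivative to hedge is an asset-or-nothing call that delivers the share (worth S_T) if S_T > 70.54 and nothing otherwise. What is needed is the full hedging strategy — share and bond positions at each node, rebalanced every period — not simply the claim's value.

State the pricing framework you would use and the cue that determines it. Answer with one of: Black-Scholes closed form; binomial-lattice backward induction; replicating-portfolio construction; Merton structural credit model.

Key observation: the deliverable is the dynamic trading strategy on the 3-step tree (spot 49, moves 1.32 and 0.92), so the valuation must go through the node-by-node replicating-portfolio solve.

framework: replicating-portfolio construction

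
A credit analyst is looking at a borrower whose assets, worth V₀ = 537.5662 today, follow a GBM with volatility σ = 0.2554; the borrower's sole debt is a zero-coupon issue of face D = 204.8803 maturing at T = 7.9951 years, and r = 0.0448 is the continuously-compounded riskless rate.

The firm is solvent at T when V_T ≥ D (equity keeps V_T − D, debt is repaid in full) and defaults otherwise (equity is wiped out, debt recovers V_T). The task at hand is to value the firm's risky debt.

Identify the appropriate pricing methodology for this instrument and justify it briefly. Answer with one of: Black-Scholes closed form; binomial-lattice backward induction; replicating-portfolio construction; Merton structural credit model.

Key observation: with the firm-asset dynamics (V₀ = 537.5662) and a single zero-coupon liability of face 204.8803 given, debt value, spread, and default probability all derive from the option view of the balance sheet.

framework: Merton structural credit model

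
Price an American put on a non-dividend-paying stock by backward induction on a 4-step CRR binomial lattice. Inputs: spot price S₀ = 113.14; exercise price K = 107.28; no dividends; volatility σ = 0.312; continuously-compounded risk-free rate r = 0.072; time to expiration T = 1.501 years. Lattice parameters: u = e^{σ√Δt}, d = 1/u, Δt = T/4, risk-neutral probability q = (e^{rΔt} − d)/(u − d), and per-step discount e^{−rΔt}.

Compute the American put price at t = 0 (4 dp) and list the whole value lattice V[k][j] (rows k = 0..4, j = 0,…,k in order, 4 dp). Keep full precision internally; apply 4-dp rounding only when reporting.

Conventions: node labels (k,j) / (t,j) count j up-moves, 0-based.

price = 9.5262
tree:
9.5262
17.2462 2.9997
30.0816 6.4688 0.0000
43.5118 13.9496 0.0000 0.0000
54.6056 30.0816 0.0000 0.0000 0.0000

Δt=0.37525, u=1.21061, d=0.82603, q=0.52358, disc=e^(-rΔt)=0.97334
k=4 terminal: V=max(K-S,0) → 54.6056 30.0816 0.0000 0.0000 0.0000
k=3: j=0 S=63.7682 intr=43.5118 cont=40.6521 V=43.5118[EX]; j=1 S=93.4571 intr=13.8229 cont=13.9496 V=13.9496[hold]; j=2 S=136.9683 intr=0.0000 cont=0.0000 V=0.0000[hold]; j=3 S=200.7374 intr=0.0000 cont=0.0000 V=0.0000[hold]
k=2: j=0 S=77.1984 intr=30.0816 cont=27.2865 V=30.0816[EX]; j=1 S=113.1400 intr=0.0000 cont=6.4688 V=6.4688[hold]; j=2 S=165.8152 intr=0.0000 cont=0.0000 V=0.0000[hold]
k=1: j=0 S=93.4571 intr=13.8229 cont=17.2462 V=17.2462[hold]; j=1 S=136.9683 intr=0.0000 cont=2.9997 V=2.9997[hold]
k=0: j=0 S=113.1400 intr=0.0000 cont=9.5262 V=9.5262[hold]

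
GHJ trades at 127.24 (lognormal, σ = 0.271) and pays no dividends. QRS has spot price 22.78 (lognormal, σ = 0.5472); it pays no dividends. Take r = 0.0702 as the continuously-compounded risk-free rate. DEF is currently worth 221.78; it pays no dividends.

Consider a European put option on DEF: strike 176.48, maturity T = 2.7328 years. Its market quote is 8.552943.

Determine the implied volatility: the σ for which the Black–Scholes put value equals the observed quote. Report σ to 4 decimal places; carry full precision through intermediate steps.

sigma = 0.2859

At σ = 0.2859 the Black–Scholes value reproduces the quote:
σ√T = 0.2859·√2.7328 = 0.472627
d₁ = (ln(S/K) + (r+σ²/2)T) / (σ√T) = (ln(221.78/176.48) + (0.0702+0.2859²/2)·2.7328) / 0.472627 = (0.228478 + 0.303530) / 0.472627 = 1.125643
d₂ = d₁ − σ√T = 1.125643 − 0.472627 = 0.653017
e^{−rT} = 0.825437
N(−d₁) = 0.130158,  N(−d₂) = 0.256873
V = K·e^{−rT}·N(−d₂) − S·N(−d₁) = 37.419449 − 28.866506 = 8.552943 (matching the quote); vega is positive throughout, so no other σ reproduces this price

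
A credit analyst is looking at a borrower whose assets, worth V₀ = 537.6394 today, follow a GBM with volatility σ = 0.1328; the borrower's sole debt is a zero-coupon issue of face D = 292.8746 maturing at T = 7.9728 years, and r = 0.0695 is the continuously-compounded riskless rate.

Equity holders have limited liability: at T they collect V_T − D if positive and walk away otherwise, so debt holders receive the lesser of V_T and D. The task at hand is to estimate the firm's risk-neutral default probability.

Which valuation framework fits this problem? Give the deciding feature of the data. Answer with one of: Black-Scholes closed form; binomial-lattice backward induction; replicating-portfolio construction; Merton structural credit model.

framework: Merton structural credit model

Key observation: the question is about default risk generated by asset-value dynamics against a debt face of 292.8746 — the structural framework prices exactly that.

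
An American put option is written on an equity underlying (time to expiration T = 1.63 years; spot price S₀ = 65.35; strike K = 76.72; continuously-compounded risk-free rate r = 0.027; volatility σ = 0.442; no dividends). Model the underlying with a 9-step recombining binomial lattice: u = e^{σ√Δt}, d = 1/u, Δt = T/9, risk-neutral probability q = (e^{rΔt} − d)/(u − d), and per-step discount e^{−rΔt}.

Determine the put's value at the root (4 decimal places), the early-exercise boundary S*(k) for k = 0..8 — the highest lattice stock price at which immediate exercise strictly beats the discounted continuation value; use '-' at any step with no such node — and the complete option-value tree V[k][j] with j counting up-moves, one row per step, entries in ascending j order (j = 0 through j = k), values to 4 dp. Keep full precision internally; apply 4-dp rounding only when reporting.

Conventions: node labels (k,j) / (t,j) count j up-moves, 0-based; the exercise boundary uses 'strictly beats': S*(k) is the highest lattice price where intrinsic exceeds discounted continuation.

Δt=0.18111, u=1.20696, d=0.82853, q=0.46607, disc=e^(-rΔt)=0.99512
k=9 terminal: V=max(K-S,0) → 64.6968 59.2053 51.2056 39.5519 22.5756 0.0000 0.0000 0.0000 0.0000 0.0000
k=8: j=0 S=14.5114 intr=62.2086 cont=61.8343 V=62.2086[EX]; j=1 S=21.1395 intr=55.5805 cont=55.2063 V=55.5805[EX]; j=2 S=30.7948 intr=45.9252 cont=45.5509 V=45.9252[EX]; j=3 S=44.8603 intr=31.8597 cont=31.4855 V=31.8597[EX]; j=4 S=65.3500 intr=11.3700 cont=11.9951 V=11.9951[hold]; j=5 S=95.1984 intr=0.0000 cont=0.0000 V=0.0000[hold]; j=6 S=138.6798 intr=0.0000 cont=0.0000 V=0.0000[hold]; j=7 S=202.0213 intr=0.0000 cont=0.0000 V=0.0000[hold]; j=8 S=294.2937 intr=0.0000 cont=0.0000 V=0.0000[hold]  S*(8)=44.8603
k=7: j=0 S=17.5147 intr=59.2053 cont=58.8311 V=59.2053[EX]; j=1 S=25.5144 intr=51.2056 cont=50.8313 V=51.2056[EX]; j=2 S=37.1681 intr=39.5519 cont=39.1777 V=39.5519[EX]; j=3 S=54.1444 intr=22.5756 cont=22.4912 V=22.5756[EX]; j=4 S=78.8747 intr=0.0000 cont=6.3733 V=6.3733[hold]; j=5 S=114.9004 intr=0.0000 cont=0.0000 V=0.0000[hold]; j=6 S=167.3806 intr=0.0000 cont=0.0000 V=0.0000[hold]; j=7 S=243.8311 intr=0.0000 cont=0.0000 V=0.0000[hold]  S*(7)=54.1444
k=6: j=0 S=21.1395 intr=55.5805 cont=55.2063 V=55.5805[EX]; j=1 S=30.7948 intr=45.9252 cont=45.5509 V=45.9252[EX]; j=2 S=44.8603 intr=31.8597 cont=31.4855 V=31.8597[EX]; j=3 S=65.3500 intr=11.3700 cont=14.9510 V=14.9510[hold]; j=4 S=95.1984 intr=0.0000 cont=3.3863 V=3.3863[hold]; j=5 S=138.6798 intr=0.0000 cont=0.0000 V=0.0000[hold]; j=6 S=202.0213 intr=0.0000 cont=0.0000 V=0.0000[hold]  S*(6)=44.8603
k=5: j=0 S=25.5144 intr=51.2056 cont=50.8313 V=51.2056[EX]; j=1 S=37.1681 intr=39.5519 cont=39.1777 V=39.5519[EX]; j=2 S=54.1444 intr=22.5756 cont=23.8622 V=23.8622[hold]; j=3 S=78.8747 intr=0.0000 cont=9.5145 V=9.5145[hold]; j=4 S=114.9004 intr=0.0000 cont=1.7993 V=1.7993[hold]; j=5 S=167.3806 intr=0.0000 cont=0.0000 V=0.0000[hold]  S*(5)=37.1681
k=4: j=0 S=30.7948 intr=45.9252 cont=45.5509 V=45.9252[EX]; j=1 S=44.8603 intr=31.8597 cont=32.0822 V=32.0822[hold]; j=2 S=65.3500 intr=11.3700 cont=17.0914 V=17.0914[hold]; j=3 S=95.1984 intr=0.0000 cont=5.8898 V=5.8898[hold]; j=4 S=138.6798 intr=0.0000 cont=0.9560 V=0.9560[hold]  S*(4)=30.7948
k=3: j=0 S=37.1681 intr=39.5519 cont=39.2809 V=39.5519[EX]; j=1 S=54.1444 intr=22.5756 cont=24.9731 V=24.9731[hold]; j=2 S=78.8747 intr=0.0000 cont=11.8128 V=11.8128[hold]; j=3 S=114.9004 intr=0.0000 cont=3.5728 V=3.5728[hold]  S*(3)=37.1681
k=2: j=0 S=44.8603 intr=31.8597 cont=32.5974 V=32.5974[hold]; j=1 S=65.3500 intr=11.3700 cont=18.7476 V=18.7476[hold]; j=2 S=95.1984 intr=0.0000 cont=7.9335 V=7.9335[hold]  S*(2)=-
k=1: j=0 S=54.1444 intr=22.5756 cont=26.0150 V=26.0150[hold]; j=1 S=78.8747 intr=0.0000 cont=13.6407 V=13.6407[hold]  S*(1)=-
k=0: j=0 S=65.3500 intr=11.3700 cont=20.1490 V=20.1490[hold]  S*(0)=-

price = 20.1490
boundary = - - - 37.1681 30.7948 37.1681 44.8603 54.1444 44.8603
tree:
20.1490
26.0150 13.6407
32.5974 18.7476 7.9335
39.5519 24.9731 11.8128 3.5728
45.9252 32.0822 17.0914 5.8898 0.9560
51.2056 39.5519 23.8622 9.5145 1.7993 0.0000
55.5805 45.9252 31.8597 14.9510 3.3863 0.0000 0.0000
59.2053 51.2056 39.5519 22.5756 6.3733 0.0000 0.0000 0.0000
62.2086 55.5805 45.9252 31.8597 11.9951 0.0000 0.0000 0.0000 0.0000
64.6968 59.2053 51.2056 39.5519 22.5756 0.0000 0.0000 0.0000 0.0000 0.0000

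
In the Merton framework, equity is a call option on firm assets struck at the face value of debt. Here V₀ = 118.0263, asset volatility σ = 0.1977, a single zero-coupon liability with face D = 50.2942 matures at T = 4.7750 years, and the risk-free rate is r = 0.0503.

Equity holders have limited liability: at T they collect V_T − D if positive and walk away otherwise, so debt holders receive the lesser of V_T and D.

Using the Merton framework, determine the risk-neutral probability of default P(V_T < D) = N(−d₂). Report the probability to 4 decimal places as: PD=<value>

PD=0.0103

With assets at 118.0263 and a single debt payment of 50.2942 at 4.7750 years:
d₁ = [ln(V₀/D) + (r + σ²/2)T] / (σ√T)
   = [ln(118.0263/50.2942) + (0.0503 + 0.5·0.1977²)·4.7750] / (0.1977·√4.7750)
   = [0.853018 + 0.333499] / 0.432010 = 2.746505
d₂ = d₁ − σ√T = 2.746505 − 0.432010 = 2.314495
risk-neutral PD = N(−d₂) = N(-2.314495) = 0.010320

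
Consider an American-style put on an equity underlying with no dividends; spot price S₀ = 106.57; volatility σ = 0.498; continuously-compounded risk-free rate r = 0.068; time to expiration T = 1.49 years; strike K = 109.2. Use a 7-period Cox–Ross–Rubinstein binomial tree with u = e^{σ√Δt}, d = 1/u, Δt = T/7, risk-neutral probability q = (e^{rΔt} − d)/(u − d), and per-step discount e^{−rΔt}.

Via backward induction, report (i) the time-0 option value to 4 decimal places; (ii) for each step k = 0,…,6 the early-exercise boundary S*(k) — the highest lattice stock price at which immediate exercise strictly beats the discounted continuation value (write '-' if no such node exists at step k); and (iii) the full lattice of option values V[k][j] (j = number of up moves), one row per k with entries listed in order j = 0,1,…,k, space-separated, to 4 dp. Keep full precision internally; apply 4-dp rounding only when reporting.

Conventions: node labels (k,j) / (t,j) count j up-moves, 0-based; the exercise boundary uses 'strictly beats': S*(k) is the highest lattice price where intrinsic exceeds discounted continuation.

price = 22.7725
boundary = - - - 53.4915 67.3083 53.4915 67.3083
tree:
22.7725
31.7335 13.5391
42.8164 20.4231 6.3241
55.7085 29.8413 10.6105 1.7669
66.6889 41.8917 17.4003 3.4098 0.0000
75.4154 55.7085 27.6436 6.5803 0.0000 0.0000
82.3506 66.6889 41.8917 12.6987 0.0000 0.0000 0.0000
87.8621 75.4154 55.7085 24.5062 0.0000 0.0000 0.0000 0.0000

Δt=0.21286  u=1.25830  d=0.79472  q=0.47426  discount=0.98563
step 7 (expiry): payoffs max(K−S,0) = 87.8621 75.4154 55.7085 24.5062 0.0000 0.0000 0.0000 0.0000
step 6: (k=6,j=0): S=26.8494, K−S=82.3506, hold=80.7813 ⇒ V=82.3506 exercise | (k=6,j=1): S=42.5111, K−S=66.6889, hold=65.1197 ⇒ V=66.6889 exercise | (k=6,j=2): S=67.3083, K−S=41.8917, hold=40.3225 ⇒ V=41.8917 exercise | (k=6,j=3): S=106.5700, K−S=2.6300, hold=12.6987 ⇒ V=12.6987 continue | (k=6,j=4): S=168.7336, K−S=0.0000, hold=0.0000 ⇒ V=0.0000 continue | (k=6,j=5): S=267.1579, K−S=0.0000, hold=0.0000 ⇒ V=0.0000 continue | (k=6,j=6): S=422.9944, K−S=0.0000, hold=0.0000 ⇒ V=0.0000 continue  boundary S*=67.3083
step 5: (k=5,j=0): S=33.7846, K−S=75.4154, hold=73.8462 ⇒ V=75.4154 exercise | (k=5,j=1): S=53.4915, K−S=55.7085, hold=54.1392 ⇒ V=55.7085 exercise | (k=5,j=2): S=84.6938, K−S=24.5062, hold=27.6436 ⇒ V=27.6436 continue | (k=5,j=3): S=134.0967, K−S=0.0000, hold=6.5803 ⇒ V=6.5803 continue | (k=5,j=4): S=212.3170, K−S=0.0000, hold=0.0000 ⇒ V=0.0000 continue | (k=5,j=5): S=336.1641, K−S=0.0000, hold=0.0000 ⇒ V=0.0000 continue  boundary S*=53.4915
step 4: (k=4,j=0): S=42.5111, K−S=66.6889, hold=65.1197 ⇒ V=66.6889 exercise | (k=4,j=1): S=67.3083, K−S=41.8917, hold=41.7891 ⇒ V=41.8917 exercise | (k=4,j=2): S=106.5700, K−S=2.6300, hold=17.4003 ⇒ V=17.4003 continue | (k=4,j=3): S=168.7336, K−S=0.0000, hold=3.4098 ⇒ V=3.4098 continue | (k=4,j=4): S=267.1579, K−S=0.0000, hold=0.0000 ⇒ V=0.0000 continue  boundary S*=67.3083
step 3: (k=3,j=0): S=53.4915, K−S=55.7085, hold=54.1392 ⇒ V=55.7085 exercise | (k=3,j=1): S=84.6938, K−S=24.5062, hold=29.8413 ⇒ V=29.8413 continue | (k=3,j=2): S=134.0967, K−S=0.0000, hold=10.6105 ⇒ V=10.6105 continue | (k=3,j=3): S=212.3170, K−S=0.0000, hold=1.7669 ⇒ V=1.7669 continue  boundary S*=53.4915
step 2: (k=2,j=0): S=67.3083, K−S=41.8917, hold=42.8164 ⇒ V=42.8164 continue | (k=2,j=1): S=106.5700, K−S=2.6300, hold=20.4231 ⇒ V=20.4231 continue | (k=2,j=2): S=168.7336, K−S=0.0000, hold=6.3241 ⇒ V=6.3241 continue  boundary S*=-
step 1: (k=1,j=0): S=84.6938, K−S=24.5062, hold=31.7335 ⇒ V=31.7335 continue | (k=1,j=1): S=134.0967, K−S=0.0000, hold=13.5391 ⇒ V=13.5391 continue  boundary S*=-
step 0: (k=0,j=0): S=106.5700, K−S=2.6300, hold=22.7725 ⇒ V=22.7725 continue  boundary S*=-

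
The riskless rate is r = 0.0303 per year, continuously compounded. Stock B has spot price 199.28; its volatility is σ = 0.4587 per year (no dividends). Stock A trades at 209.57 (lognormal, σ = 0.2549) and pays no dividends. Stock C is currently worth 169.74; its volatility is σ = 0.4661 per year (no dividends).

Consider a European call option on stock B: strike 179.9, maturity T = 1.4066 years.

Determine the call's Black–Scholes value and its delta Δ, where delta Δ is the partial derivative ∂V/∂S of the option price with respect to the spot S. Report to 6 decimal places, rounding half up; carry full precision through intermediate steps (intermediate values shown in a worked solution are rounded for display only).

σ√T = 0.4587·√1.4066 = 0.544019
d₁ = (ln(S/K) + (r+σ²/2)T) / (σ√T) = (ln(199.28/179.9) + (0.0303+0.4587²/2)·1.4066) / 0.544019 = (0.102310 + 0.190598) / 0.544019 = 0.538415
d₂ = d₁ − σ√T = 0.538415 − 0.544019 = -0.005604
e^{−rT} = 0.958275
N(d₁) = 0.704855,  N(d₂) = 0.497764
Call price V = S·N(d₁) − K·e^{−rT}·N(d₂) = 140.463454 − 85.811475 = 54.651980
Δ = N(d₁) = 0.704855

price = 54.651980
Δ = 0.704855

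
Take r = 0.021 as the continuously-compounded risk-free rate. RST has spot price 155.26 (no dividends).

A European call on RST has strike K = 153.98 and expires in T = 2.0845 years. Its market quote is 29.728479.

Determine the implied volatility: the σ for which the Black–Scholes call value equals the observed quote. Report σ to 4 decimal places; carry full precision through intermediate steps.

At σ = 0.2960 the Black–Scholes value reproduces the quote:
σ√T = 0.296·√2.0845 = 0.427359
d₁ = (ln(S/K) + (r+σ²/2)T) / (σ√T) = (ln(155.26/153.98) + (0.021+0.296²/2)·2.0845) / 0.427359 = (0.008278 + 0.135092) / 0.427359 = 0.335481
d₂ = d₁ − σ√T = 0.335481 − 0.427359 = -0.091878
e^{−rT} = 0.957170
N(d₁) = 0.631369,  N(d₂) = 0.463397
V = S·N(d₁) − K·e^{−rT}·N(d₂) = 98.026319 − 68.297840 = 29.728479 (equal to the quote); since ∂V/∂σ > 0 for all σ, the implied volatility is unique

sigma = 0.2960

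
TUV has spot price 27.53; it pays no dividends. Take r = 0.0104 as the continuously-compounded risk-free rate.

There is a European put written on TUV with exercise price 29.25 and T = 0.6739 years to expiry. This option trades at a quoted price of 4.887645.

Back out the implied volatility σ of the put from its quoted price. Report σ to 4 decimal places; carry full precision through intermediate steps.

sigma = 0.4435

At σ = 0.4435 the Black–Scholes value reproduces the quote:
σ√T = 0.4435·√0.6739 = 0.364075
d₁ = (ln(S/K) + (r+σ²/2)T) / (σ√T) = (ln(27.53/29.25) + (0.0104+0.4435²/2)·0.6739) / 0.364075 = (-0.060603 + 0.073284) / 0.364075 = 0.034830
d₂ = d₁ − σ√T = 0.034830 − 0.364075 = -0.329245
e^{−rT} = 0.993016
N(−d₁) = 0.486108,  N(−d₂) = 0.629015
V = K·e^{−rT}·N(−d₂) − S·N(−d₁) = 18.270188 − 13.382543 = 4.887645 (the observed quote) — the price is monotone increasing in volatility, hence this σ is the only solution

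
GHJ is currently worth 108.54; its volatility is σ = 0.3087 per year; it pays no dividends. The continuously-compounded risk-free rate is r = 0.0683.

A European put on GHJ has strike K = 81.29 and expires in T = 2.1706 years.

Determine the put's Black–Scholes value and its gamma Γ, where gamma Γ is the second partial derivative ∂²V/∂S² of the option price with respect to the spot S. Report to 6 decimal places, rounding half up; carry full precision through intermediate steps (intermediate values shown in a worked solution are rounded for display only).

price = 3.496715
Γ = 0.003986

σ√T = 0.3087·√2.1706 = 0.454806
d₁ = (ln(S/K) + (r+σ²/2)T) / (σ√T) = (ln(108.54/81.29) + (0.0683+0.3087²/2)·2.1706) / 0.454806 = (0.289096 + 0.251676) / 0.454806 = 1.189016
d₂ = d₁ − σ√T = 1.189016 − 0.454806 = 0.734210
e^{−rT} = 0.862214
N(−d₁) = 0.117217,  N(−d₂) = 0.231410
Put price V = K·e^{−rT}·N(−d₂) − S·N(−d₁) = 16.219408 − 12.722694 = 3.496715
φ(d₁) = (1/√(2π))·e^{−d₁²/2} = 0.196751
Γ = φ(d₁) / (S·σ·√T) = 0.003986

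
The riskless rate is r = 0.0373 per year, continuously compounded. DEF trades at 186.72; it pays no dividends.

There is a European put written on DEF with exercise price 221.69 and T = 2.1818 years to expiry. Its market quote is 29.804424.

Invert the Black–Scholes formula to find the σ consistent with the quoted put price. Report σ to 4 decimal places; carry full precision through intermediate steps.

sigma = 0.1719

At σ = 0.1719 the Black–Scholes value reproduces the quote:
σ√T = 0.1719·√2.1818 = 0.253912
d₁ = (ln(S/K) + (r+σ²/2)T) / (σ√T) = (ln(186.72/221.69) + (0.0373+0.1719²/2)·2.1818) / 0.253912 = (-0.171670 + 0.113617) / 0.253912 = -0.228634
d₂ = d₁ − σ√T = -0.228634 − 0.253912 = -0.482546
e^{−rT} = 0.921842
N(−d₁) = 0.590423,  N(−d₂) = 0.685291
V = K·e^{−rT}·N(−d₂) − S·N(−d₁) = 140.048291 − 110.243867 = 29.804424 (matching the quote); vega is positive throughout, so no other σ reproduces this price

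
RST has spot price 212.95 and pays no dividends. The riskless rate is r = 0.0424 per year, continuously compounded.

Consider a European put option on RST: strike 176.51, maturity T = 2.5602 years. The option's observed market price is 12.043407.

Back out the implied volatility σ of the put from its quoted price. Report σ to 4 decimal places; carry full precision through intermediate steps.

sigma = 0.2764

At σ = 0.2764 the Black–Scholes value reproduces the quote:
σ√T = 0.2764·√2.5602 = 0.442257
d₁ = (ln(S/K) + (r+σ²/2)T) / (σ√T) = (ln(212.95/176.51) + (0.0424+0.2764²/2)·2.5602) / 0.442257 = (0.187680 + 0.206348) / 0.442257 = 0.890948
d₂ = d₁ − σ√T = 0.890948 − 0.442257 = 0.448690
e^{−rT} = 0.897132
N(−d₁) = 0.186479,  N(−d₂) = 0.326828
V = K·e^{−rT}·N(−d₂) − S·N(−d₁) = 51.754029 − 39.710622 = 12.043407 (the observed quote) — the price is monotone increasing in volatility, hence this σ is the only solution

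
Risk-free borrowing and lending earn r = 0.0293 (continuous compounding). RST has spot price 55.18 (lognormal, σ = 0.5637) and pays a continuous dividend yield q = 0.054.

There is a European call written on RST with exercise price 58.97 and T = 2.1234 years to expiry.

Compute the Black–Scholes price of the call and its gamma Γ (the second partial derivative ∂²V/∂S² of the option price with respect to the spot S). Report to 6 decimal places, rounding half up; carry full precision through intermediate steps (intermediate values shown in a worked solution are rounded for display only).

price = 13.730187
Γ = 0.007575

σ√T = 0.5637·√2.1234 = 0.821417
d₁ = (ln(S/K) + (r−q+σ²/2)T) / (σ√T) = (ln(55.18/58.97) + (0.0293−0.054+0.5637²/2)·2.1234) / 0.821417 = (-0.066428 + 0.284915) / 0.821417 = 0.265988
d₂ = d₁ − σ√T = 0.265988 − 0.821417 = -0.555430
e^{−rT} = 0.939680
e^{−qT} = 0.891666
N(d₁) = 0.604876,  N(d₂) = 0.289300
Call price V = S·e^{−qT}·N(d₁) − K·e^{−rT}·N(d₂) = 29.761176 − 16.030988 = 13.730187
φ(d₁) = (1/√(2π))·e^{−d₁²/2} = 0.385076
Γ = e^{−qT}·φ(d₁) / (S·σ·√T) = 0.007575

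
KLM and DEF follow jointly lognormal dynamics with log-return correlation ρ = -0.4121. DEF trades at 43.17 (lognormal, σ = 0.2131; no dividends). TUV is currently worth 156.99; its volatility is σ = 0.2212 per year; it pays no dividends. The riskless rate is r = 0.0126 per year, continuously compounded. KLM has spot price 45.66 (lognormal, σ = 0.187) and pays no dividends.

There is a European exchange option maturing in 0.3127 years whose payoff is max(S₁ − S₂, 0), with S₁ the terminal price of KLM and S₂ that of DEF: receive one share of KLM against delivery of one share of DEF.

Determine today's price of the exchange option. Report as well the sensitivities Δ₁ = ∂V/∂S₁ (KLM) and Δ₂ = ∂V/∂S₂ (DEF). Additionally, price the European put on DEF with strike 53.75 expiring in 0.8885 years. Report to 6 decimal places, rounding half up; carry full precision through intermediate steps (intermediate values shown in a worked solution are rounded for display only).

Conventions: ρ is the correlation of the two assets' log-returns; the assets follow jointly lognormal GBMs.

σ_eff = √(σ₁² + σ₂² − 2ρσ₁σ₂) = √(0.187² + 0.2131² − 2·-0.4121·0.187·0.2131) = 0.336489
d₁ = (ln(S₁/S₂) + (q₂ − q₁ + σ_eff²/2)T) / (σ_eff√T) = (ln(45.66/43.17) + (0.0 − 0.0 + 0.056612)·0.3127) / 0.188163 = 0.392104
d₂ = d₁ − σ_eff√T = 0.392104 − 0.188163 = 0.203941
N(d₁) = 0.652509,  N(d₂) = 0.580800
V = S₁·e^{−q₁T}·N(d₁) − S₂·e^{−q₂T}·N(d₂) = 29.793575 − 25.073141 = 4.720433
Δ₁ = e^{−q₁T}·N(d₁) = 0.652509;  Δ₂ = −e^{−q₂T}·N(d₂) = -0.580800
[vanilla: DEF put K=53.75]
σ√T = 0.2131·√0.8885 = 0.200869
d₁ = (ln(S/K) + (r+σ²/2)T) / (σ√T) = (ln(43.17/53.75) + (0.0126+0.2131²/2)·0.8885) / 0.200869 = (-0.219198 + 0.031369) / 0.200869 = -0.935082
d₂ = d₁ − σ√T = -0.935082 − 0.200869 = -1.135951
e^{−rT} = 0.988867
N(−d₁) = 0.825127,  N(−d₂) = 0.872011
price = K·e^{−rT}·N(−d₂) − S·N(−d₁) = 46.348817 − 35.620731 = 10.728086

exchange price = 4.720433
Δ1 = 0.652509
Δ2 = -0.580800
price(DEF put K=53.75) = 10.728086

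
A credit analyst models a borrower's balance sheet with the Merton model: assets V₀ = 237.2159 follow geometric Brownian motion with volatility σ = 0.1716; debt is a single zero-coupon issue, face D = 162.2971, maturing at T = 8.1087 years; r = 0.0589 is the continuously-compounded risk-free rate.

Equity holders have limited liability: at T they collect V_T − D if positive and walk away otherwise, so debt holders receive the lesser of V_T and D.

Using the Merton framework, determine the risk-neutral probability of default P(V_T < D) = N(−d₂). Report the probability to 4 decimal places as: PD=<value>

PD=0.0655

Work the structural quantities from V₀ = 237.2159 against face 162.2971:
d₁ = [ln(V₀/D) + (r + σ²/2)T] / (σ√T)
   = [ln(237.2159/162.2971) + (0.0589 + 0.5·0.1716²)·8.1087] / (0.1716·√8.1087)
   = [0.379542 + 0.596989] / 0.488644 = 1.998450
d₂ = d₁ − σ√T = 1.998450 − 0.488644 = 1.509805
risk-neutral PD = N(−d₂) = N(-1.509805) = 0.065547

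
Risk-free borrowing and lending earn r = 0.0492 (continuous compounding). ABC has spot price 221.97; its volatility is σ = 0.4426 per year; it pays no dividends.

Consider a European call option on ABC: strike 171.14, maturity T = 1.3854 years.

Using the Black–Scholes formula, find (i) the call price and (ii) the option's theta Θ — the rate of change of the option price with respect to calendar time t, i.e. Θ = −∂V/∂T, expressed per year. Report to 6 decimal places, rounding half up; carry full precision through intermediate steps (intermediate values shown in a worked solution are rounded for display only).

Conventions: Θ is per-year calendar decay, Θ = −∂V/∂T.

σ√T = 0.4426·√1.3854 = 0.520954
d₁ = (ln(S/K) + (r+σ²/2)T) / (σ√T) = (ln(221.97/171.14) + (0.0492+0.4426²/2)·1.3854) / 0.520954 = (0.260060 + 0.203858) / 0.520954 = 0.890518
d₂ = d₁ − σ√T = 0.890518 − 0.520954 = 0.369564
e^{−rT} = 0.934109
N(d₁) = 0.813406,  N(d₂) = 0.644146
Call price V = S·N(d₁) − K·e^{−rT}·N(d₂) = 180.551725 − 102.975477 = 77.576248
φ(d₁) = (1/√(2π))·e^{−d₁²/2} = 0.268354
Θ = −S·φ(d₁)·σ/(2√T) − r·K·e^{−rT}·N(d₂) = −11.199425 − 5.066393 = -16.265819

price = 77.576248
Θ = -16.265819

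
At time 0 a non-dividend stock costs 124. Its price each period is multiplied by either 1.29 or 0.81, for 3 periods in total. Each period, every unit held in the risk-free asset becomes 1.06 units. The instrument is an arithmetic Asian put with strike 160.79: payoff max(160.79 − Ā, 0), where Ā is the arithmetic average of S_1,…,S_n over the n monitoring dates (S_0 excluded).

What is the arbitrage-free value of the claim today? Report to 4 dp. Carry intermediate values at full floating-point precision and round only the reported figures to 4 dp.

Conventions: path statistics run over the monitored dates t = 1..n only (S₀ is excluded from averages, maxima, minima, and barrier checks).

No-arbitrage gives p* = (R−d)/(u−d) = 0.5208: enumerate every path, weight its payoff by its p*-probability, and discount by R^3.
Enumerate all 2^3 = 8 price paths (U = up ×1.29, D = down ×0.81); each path with k up-moves has probability p*^k·(1−p*)^(3−k).
DDD: Ā=82.5650, payoff=78.2250, prob=0.110017
UDD: Ā=131.4925, payoff=29.2975, prob=0.119584
DUD: Ā=111.6525, payoff=49.1375, prob=0.119584
UUD: Ā=177.8169, payoff=0.0000, prob=0.129982
DDU: Ā=95.5821, payoff=65.2079, prob=0.119584
UDU: Ā=152.2233, payoff=8.5667, prob=0.129982
DUU: Ā=132.3833, payoff=28.4067, prob=0.129982
UUU: Ā=210.8326, payoff=0.0000, prob=0.141285
Price = Σ prob·payoff / R^3 = 30.589338 / 1.191016 = 25.6834

price = 25.6834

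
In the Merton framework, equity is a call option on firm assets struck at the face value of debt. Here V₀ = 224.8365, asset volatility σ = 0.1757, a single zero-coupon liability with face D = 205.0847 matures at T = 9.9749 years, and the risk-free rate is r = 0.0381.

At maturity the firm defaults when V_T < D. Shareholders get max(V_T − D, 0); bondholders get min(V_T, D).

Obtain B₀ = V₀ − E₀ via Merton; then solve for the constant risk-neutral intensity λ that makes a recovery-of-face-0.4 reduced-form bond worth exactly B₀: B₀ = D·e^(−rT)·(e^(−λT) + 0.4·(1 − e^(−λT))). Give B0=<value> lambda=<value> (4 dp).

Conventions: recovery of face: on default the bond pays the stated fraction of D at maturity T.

Apply the equity-as-call identities (strike 205.0847, horizon 9.9749 years):
d₁ = [ln(V₀/D) + (r + σ²/2)T] / (σ√T)
   = [ln(224.8365/205.0847) + (0.0381 + 0.5·0.1757²)·9.9749] / (0.1757·√9.9749)
   = [0.091950 + 0.534009] / 0.554914 = 1.128028
d₂ = d₁ − σ√T = 1.128028 − 0.554914 = 0.573114
N(d₁) = 0.870346,  N(d₂) = 0.716716,  e^(−rT) = 0.683832
E₀ = V₀·N(d₁) − D·e^(−rT)·N(d₂)
   = 224.8365·0.870346 − 205.0847·0.683832·0.716716 = 95.170847
B₀ = V₀ − E₀ = 224.8365 − 95.170847 = 129.665653
e^(−λT) = (B₀·e^(rT)/D − 0.4)/(1 − 0.4) = (129.6657·1.462348/205.0847 − 0.4)/0.6 = 0.87429372
λ = −ln(0.87429372)/9.9749 = 0.013468

B0=129.6657 lambda=0.0135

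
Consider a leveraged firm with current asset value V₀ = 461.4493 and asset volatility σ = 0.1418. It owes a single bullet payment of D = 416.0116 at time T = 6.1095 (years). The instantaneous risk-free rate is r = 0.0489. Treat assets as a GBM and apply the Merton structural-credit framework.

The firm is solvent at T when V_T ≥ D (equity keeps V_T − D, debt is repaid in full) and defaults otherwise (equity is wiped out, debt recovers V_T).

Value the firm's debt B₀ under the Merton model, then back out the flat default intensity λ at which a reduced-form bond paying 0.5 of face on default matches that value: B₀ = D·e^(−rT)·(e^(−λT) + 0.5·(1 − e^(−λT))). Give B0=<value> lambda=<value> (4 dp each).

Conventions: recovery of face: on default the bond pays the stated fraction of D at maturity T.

B0=300.4121 lambda=0.0089

Equity is a call on the firm's assets struck at D = 416.0116:
d₁ = [ln(V₀/D) + (r + σ²/2)T] / (σ√T)
   = [ln(461.4493/416.0116) + (0.0489 + 0.5·0.1418²)·6.1095] / (0.1418·√6.1095)
   = [0.103659 + 0.360177] / 0.350493 = 1.323383
d₂ = d₁ − σ√T = 1.323383 − 0.350493 = 0.972890
N(d₁) = 0.907146,  N(d₂) = 0.834696,  e^(−rT) = 0.741741
E₀ = V₀·N(d₁) − D·e^(−rT)·N(d₂)
   = 461.4493·0.907146 − 416.0116·0.741741·0.834696 = 161.037168
B₀ = V₀ − E₀ = 461.4493 − 161.037168 = 300.412132
e^(−λT) = (B₀·e^(rT)/D − 0.5)/(1 − 0.5) = (300.4121·1.348179/416.0116 − 0.5)/0.5 = 0.94710525
λ = −ln(0.94710525)/6.1095 = 0.008895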